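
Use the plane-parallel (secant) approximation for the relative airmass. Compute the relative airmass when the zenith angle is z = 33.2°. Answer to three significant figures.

X = sec z = 1/cos 33.2° = 1/0.8368 = 1.1951.

1.20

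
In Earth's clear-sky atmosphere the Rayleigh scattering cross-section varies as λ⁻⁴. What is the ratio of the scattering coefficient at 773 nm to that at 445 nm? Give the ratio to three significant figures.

Rayleigh scattering ∝ λ⁻⁴, so the ratio of coefficients is the inverse fourth power of the wavelength ratio.
σ(773)/σ(445) = (445/773)⁴ = (0.5757)⁴ = 0.1098.

0.110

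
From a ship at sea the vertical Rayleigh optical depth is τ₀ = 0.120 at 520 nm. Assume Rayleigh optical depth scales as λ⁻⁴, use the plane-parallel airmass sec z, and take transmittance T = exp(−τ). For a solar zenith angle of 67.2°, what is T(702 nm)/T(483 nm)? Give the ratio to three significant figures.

1.38

Airmass: sec 67.2° = 2.5805.
τ(702 nm) = 0.120 × (520/702)⁴ × 2.5805 = 0.120 × 0.3011 × 2.5805 = 0.0932.
τ(483 nm) = 0.120 × (520/483)⁴ × 2.5805 = 0.120 × 1.3435 × 2.5805 = 0.4160.
T(702)/T(483) = exp(τ_B − τ_A) = exp(0.3228) = 1.3810.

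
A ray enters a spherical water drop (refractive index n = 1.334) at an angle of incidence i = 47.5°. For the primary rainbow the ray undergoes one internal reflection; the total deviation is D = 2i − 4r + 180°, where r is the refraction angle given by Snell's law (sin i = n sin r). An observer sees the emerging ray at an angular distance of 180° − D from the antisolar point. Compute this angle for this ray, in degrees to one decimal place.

39.2°

sin r = sin 47.5° / 1.334 = 0.7373/1.334 = 0.5527; r = 33.55°.
D = 2·47.5° − 4·33.55° + 180° = 95.00° − 134.20° + 180° = 140.80°.
Angle from antisolar point = 180° − D = 39.20°.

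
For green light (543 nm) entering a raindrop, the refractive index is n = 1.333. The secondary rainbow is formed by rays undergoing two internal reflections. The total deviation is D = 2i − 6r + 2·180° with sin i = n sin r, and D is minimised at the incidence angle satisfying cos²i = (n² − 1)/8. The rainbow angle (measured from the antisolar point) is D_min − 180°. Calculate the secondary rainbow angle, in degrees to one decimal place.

cos²i = (1.77689 − 1)/8 = 0.09711; i = arccos(0.31163) = 71.843°.
sin r = sin 71.843°/1.333 = 0.71283; r = 45.466°.
D_min = 2·71.843° − 6·45.466° + 360° = 230.891°.
Rainbow angle = D_min − 180° = 50.891°.

50.9°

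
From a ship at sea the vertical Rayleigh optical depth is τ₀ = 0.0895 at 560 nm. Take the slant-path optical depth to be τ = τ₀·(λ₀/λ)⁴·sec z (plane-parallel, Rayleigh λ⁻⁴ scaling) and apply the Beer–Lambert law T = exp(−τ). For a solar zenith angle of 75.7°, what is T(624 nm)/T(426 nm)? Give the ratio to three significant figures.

2.33

Airmass: sec 75.7° = 4.0486.
τ(624 nm) = 0.0895 × (560/624)⁴ × 4.0486 = 0.0895 × 0.6487 × 4.0486 = 0.2350.
τ(426 nm) = 0.0895 × (560/426)⁴ × 4.0486 = 0.0895 × 2.9862 × 4.0486 = 1.0820.
T(624)/T(426) = exp(τ_B − τ_A) = exp(0.8470) = 2.3326.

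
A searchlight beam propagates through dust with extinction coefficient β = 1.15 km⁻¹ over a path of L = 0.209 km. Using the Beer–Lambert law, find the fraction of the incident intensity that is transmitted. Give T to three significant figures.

τ = β·L = 1.15 × 0.209 = 0.2403.
T = exp(−0.2403) = 0.7864.

0.786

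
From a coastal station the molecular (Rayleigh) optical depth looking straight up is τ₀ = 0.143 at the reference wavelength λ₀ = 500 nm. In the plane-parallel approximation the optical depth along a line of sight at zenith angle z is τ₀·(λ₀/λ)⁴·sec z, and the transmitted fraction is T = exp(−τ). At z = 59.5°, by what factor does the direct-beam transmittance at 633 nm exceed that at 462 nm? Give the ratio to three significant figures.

Airmass: sec 59.5° = 1.9703.
τ(633 nm) = 0.143 × (500/633)⁴ × 1.9703 = 0.143 × 0.3893 × 1.9703 = 0.1097.
τ(462 nm) = 0.143 × (500/462)⁴ × 1.9703 = 0.143 × 1.3719 × 1.9703 = 0.3865.
T(633)/T(462) = exp(τ_B − τ_A) = exp(0.2768) = 1.3190.

1.32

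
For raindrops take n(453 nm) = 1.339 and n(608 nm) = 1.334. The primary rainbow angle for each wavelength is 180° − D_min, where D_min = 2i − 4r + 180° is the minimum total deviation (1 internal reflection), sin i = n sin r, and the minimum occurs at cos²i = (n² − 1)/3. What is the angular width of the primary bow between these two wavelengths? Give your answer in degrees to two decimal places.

0.72°

At 453 nm (n = 1.339): cos²i = 0.26431 → i = 59.062°, r = 39.834°, D_min = 138.786°, rainbow angle = 41.214°.
At 608 nm (n = 1.334): cos²i = 0.25985 → i = 59.352°, r = 40.159°, D_min = 138.067°, rainbow angle = 41.933°.
Angular width = |41.214° − 41.933°| = 0.719°.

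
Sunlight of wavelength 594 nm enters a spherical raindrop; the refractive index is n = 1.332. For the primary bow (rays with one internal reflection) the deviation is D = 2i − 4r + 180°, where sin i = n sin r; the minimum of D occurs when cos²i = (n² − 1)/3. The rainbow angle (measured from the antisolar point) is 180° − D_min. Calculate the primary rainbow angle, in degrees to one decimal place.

cos²i = (1.77422 − 1)/3 = 0.25807; i = arccos(0.50801) = 59.469°.
sin r = sin 59.469°/1.332 = 0.64666; r = 40.290°.
D_min = 2·59.469° − 4·40.290° + 180° = 137.776°.
Rainbow angle = 180° − D_min = 42.224°.

42.2°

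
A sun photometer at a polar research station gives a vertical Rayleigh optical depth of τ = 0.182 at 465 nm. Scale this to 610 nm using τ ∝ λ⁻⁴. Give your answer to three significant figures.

τ(610 nm) = τ(465 nm) × (465/610)⁴ = 0.182 × (0.7623)⁴ = 0.182 × 0.3377 = 0.0615.

0.0615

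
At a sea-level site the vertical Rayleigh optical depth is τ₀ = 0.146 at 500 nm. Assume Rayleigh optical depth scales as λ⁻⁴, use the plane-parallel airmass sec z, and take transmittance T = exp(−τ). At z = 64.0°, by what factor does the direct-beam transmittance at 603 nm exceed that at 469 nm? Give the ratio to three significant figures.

Airmass: sec 64.0° = 2.2812.
τ(603 nm) = 0.146 × (500/603)⁴ × 2.2812 = 0.146 × 0.4727 × 2.2812 = 0.1574.
τ(469 nm) = 0.146 × (500/469)⁴ × 2.2812 = 0.146 × 1.2918 × 2.2812 = 0.4302.
T(603)/T(469) = exp(τ_B − τ_A) = exp(0.2728) = 1.3136.

1.31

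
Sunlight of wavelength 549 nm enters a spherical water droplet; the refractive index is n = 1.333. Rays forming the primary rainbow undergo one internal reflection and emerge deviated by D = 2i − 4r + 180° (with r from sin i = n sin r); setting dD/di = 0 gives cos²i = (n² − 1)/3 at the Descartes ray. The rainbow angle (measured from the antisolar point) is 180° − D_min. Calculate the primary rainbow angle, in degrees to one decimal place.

42.1°

cos²i = (1.77689 − 1)/3 = 0.25896; i = arccos(0.50888) = 59.410°.
sin r = sin 59.410°/1.333 = 0.64579; r = 40.225°.
D_min = 2·59.410° − 4·40.225° + 180° = 137.922°.
Rainbow angle = 180° − D_min = 42.078°.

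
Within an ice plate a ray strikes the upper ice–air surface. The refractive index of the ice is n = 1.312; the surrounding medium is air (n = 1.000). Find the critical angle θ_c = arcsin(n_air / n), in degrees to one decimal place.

49.7°

sin θ_c = n_air / n = 1.000 / 1.312 = 0.7622.
θ_c = arcsin(0.7622) = 49.66°.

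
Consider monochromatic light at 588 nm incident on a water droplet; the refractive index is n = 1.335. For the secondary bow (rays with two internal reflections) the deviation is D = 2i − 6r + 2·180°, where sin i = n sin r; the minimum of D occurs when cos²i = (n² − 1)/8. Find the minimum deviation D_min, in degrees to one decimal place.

231.4°

cos²i = (1.78222 − 1)/8 = 0.09778; i = arccos(0.31269) = 71.778°.
sin r = sin 71.778°/1.335 = 0.71150; r = 45.357°.
D_min = 2·71.778° − 6·45.357° + 360° = 231.414°.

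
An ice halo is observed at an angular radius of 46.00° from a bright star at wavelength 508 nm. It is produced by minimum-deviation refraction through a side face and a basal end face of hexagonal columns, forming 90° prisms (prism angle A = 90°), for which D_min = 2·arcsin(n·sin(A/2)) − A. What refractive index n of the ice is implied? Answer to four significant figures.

Rearranging: n = sin((D_min + A)/2) / sin(A/2).
(D_min + A)/2 = (46.00° + 90°)/2 = 68.000°.
n = sin 68.000° / sin 45° = 0.9272 / 0.7071 = 1.3112.

1.311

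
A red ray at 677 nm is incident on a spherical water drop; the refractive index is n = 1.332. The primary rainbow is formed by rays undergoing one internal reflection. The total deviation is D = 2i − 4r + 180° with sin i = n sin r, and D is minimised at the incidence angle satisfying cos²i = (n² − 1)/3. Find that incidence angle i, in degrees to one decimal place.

cos²i = (1.332² − 1)/3 = (1.77422 − 1)/3 = 0.25807.
cos i = 0.50801, so i = 59.469°.

59.5°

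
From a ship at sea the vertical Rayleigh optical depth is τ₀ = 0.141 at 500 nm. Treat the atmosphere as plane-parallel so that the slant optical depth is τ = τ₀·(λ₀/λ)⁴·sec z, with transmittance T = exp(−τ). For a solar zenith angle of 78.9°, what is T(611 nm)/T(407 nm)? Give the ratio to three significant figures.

Airmass: sec 78.9° = 5.1942.
τ(611 nm) = 0.141 × (500/611)⁴ × 5.1942 = 0.141 × 0.4485 × 5.1942 = 0.3284.
τ(407 nm) = 0.141 × (500/407)⁴ × 5.1942 = 0.141 × 2.2777 × 5.1942 = 1.6682.
T(611)/T(407) = exp(τ_B − τ_A) = exp(1.3397) = 3.8180.

3.82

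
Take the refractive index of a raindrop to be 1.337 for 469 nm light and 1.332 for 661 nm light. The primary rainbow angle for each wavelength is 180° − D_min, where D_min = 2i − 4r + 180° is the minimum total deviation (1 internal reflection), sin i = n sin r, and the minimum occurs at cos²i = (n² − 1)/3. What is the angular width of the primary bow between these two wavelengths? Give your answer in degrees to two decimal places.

At 469 nm (n = 1.337): cos²i = 0.26252 → i = 59.178°, r = 39.964°, D_min = 138.500°, rainbow angle = 41.500°.
At 661 nm (n = 1.332): cos²i = 0.25807 → i = 59.469°, r = 40.290°, D_min = 137.776°, rainbow angle = 42.224°.
Angular width = |41.500° − 42.224°| = 0.724°.

0.72°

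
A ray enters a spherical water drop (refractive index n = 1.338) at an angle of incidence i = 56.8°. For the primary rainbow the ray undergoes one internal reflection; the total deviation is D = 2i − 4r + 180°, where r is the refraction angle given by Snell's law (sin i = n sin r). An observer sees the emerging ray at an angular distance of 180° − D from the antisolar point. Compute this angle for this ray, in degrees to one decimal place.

41.2°

sin r = sin 56.8° / 1.338 = 0.8368/1.338 = 0.6254; r = 38.71°.
D = 2·56.8° − 4·38.71° + 180° = 113.60° − 154.84° + 180° = 138.76°.
Angle from antisolar point = 180° − D = 41.24°.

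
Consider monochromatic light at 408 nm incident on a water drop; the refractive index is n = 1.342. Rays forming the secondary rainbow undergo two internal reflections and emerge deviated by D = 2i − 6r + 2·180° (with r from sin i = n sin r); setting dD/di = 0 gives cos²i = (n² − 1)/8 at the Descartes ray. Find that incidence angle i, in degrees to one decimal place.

cos²i = (1.342² − 1)/8 = (1.80096 − 1)/8 = 0.10012.
cos i = 0.31642, so i = 71.554°.

71.6°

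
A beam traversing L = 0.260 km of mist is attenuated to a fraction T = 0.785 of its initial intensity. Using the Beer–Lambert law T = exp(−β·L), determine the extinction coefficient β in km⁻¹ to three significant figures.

0.931 km⁻¹

Beer–Lambert: T = exp(−βL) ⇒ β = −ln(T)/L = −ln(0.785)/0.260 = 0.2421/0.260 = 0.931 km⁻¹.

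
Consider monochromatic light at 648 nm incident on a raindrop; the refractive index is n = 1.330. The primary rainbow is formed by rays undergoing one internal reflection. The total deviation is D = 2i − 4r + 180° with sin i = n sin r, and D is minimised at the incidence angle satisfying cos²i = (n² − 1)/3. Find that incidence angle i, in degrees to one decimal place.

cos²i = (1.330² − 1)/3 = (1.76890 − 1)/3 = 0.25630.
cos i = 0.50626, so i = 59.585°.

59.6°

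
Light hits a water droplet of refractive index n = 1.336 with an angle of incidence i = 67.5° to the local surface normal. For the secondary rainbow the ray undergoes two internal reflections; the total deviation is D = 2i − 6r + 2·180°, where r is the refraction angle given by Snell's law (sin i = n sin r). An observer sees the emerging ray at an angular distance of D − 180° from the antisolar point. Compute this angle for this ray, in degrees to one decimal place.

sin r = sin 67.5° / 1.336 = 0.9239/1.336 = 0.6915; r = 43.75°.
D = 2·67.5° − 6·43.75° + 2·180° = 135.00° − 262.51° + 360° = 232.49°.
Angle from antisolar point = D − 180° = 52.49°.

52.5°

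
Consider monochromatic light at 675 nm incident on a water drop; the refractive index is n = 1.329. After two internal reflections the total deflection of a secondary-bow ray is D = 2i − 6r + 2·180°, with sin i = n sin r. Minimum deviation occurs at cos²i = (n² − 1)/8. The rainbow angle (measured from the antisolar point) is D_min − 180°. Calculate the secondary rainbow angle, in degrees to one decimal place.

49.8°

cos²i = (1.76624 − 1)/8 = 0.09578; i = arccos(0.30948) = 71.972°.
sin r = sin 71.972°/1.329 = 0.71550; r = 45.685°.
D_min = 2·71.972° − 6·45.685° + 360° = 229.837°.
Rainbow angle = D_min − 180° = 49.837°.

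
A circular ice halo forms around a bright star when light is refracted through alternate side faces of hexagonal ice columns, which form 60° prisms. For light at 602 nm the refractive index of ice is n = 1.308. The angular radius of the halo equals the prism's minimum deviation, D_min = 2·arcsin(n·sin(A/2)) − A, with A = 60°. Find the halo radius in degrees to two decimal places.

21.69°

n·sin(A/2) = 1.308 × sin 30° = 1.308 × 0.5000 = 0.6540.
D_min = 2·arcsin(0.6540) − 60° = 2 × 40.844° − 60° = 21.688°.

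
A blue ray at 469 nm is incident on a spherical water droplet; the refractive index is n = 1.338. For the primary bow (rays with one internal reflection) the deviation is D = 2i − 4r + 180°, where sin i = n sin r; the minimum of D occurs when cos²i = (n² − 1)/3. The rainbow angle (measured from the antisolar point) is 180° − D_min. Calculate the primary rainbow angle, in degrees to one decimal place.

41.4°

cos²i = (1.79024 − 1)/3 = 0.26341; i = arccos(0.51324) = 59.120°.
sin r = sin 59.120°/1.338 = 0.64144; r = 39.899°.
D_min = 2·59.120° − 4·39.899° + 180° = 138.643°.
Rainbow angle = 180° − D_min = 41.357°.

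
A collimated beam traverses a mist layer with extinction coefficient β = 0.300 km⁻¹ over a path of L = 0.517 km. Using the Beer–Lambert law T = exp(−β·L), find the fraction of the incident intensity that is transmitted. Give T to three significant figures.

τ = β·L = 0.300 × 0.517 = 0.1551.
T = exp(−0.1551) = 0.8563.

0.856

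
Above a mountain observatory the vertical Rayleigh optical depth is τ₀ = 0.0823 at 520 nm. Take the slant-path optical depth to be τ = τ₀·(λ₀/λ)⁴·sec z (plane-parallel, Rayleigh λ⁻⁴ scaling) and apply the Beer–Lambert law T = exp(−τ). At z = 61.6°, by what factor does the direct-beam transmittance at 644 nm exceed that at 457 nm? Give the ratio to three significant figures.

1.24

Airmass: sec 61.6° = 2.1025.
τ(644 nm) = 0.0823 × (520/644)⁴ × 2.1025 = 0.0823 × 0.4251 × 2.1025 = 0.0736.
τ(457 nm) = 0.0823 × (520/457)⁴ × 2.1025 = 0.0823 × 1.6763 × 2.1025 = 0.2901.
T(644)/T(457) = exp(τ_B − τ_A) = exp(0.2165) = 1.2417.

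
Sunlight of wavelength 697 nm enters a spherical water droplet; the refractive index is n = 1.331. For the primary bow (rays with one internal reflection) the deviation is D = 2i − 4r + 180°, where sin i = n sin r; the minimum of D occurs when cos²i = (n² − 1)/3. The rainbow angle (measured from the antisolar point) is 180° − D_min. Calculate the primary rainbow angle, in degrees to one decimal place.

42.4°

cos²i = (1.77156 − 1)/3 = 0.25719; i = arccos(0.50714) = 59.527°.
sin r = sin 59.527°/1.331 = 0.64753; r = 40.356°.
D_min = 2·59.527° − 4·40.356° + 180° = 137.630°.
Rainbow angle = 180° − D_min = 42.370°.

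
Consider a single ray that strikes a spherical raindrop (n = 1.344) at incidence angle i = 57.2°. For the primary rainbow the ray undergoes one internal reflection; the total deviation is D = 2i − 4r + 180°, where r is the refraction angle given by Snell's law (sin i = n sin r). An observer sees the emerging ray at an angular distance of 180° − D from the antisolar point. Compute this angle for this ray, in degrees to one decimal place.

40.5°

sin r = sin 57.2° / 1.344 = 0.8406/1.344 = 0.6254; r = 38.71°.
D = 2·57.2° − 4·38.71° + 180° = 114.40° − 154.85° + 180° = 139.55°.
Angle from antisolar point = 180° − D = 40.45°.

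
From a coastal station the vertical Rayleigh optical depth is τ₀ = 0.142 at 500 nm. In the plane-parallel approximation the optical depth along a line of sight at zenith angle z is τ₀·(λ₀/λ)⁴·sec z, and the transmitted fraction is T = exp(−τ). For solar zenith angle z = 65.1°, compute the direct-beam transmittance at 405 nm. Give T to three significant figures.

sec 65.1° = 2.3751.
τ = 0.142 × (500/405)⁴ × 2.3751 = 0.142 × 2.3231 × 2.3751 = 0.7835.
T = exp(−0.7835) = 0.4568.

0.457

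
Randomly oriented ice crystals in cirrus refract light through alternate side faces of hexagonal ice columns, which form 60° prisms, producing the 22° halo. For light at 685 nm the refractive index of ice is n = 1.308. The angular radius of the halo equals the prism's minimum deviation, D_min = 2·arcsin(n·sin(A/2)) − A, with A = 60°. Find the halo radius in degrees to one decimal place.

n·sin(A/2) = 1.308 × sin 30° = 1.308 × 0.5000 = 0.6540.
D_min = 2·arcsin(0.6540) − 60° = 2 × 40.844° − 60° = 21.688°.

21.7°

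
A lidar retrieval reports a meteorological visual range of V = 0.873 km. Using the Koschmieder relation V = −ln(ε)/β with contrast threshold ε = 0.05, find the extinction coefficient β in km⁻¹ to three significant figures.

β = −ln(0.05) / V = 2.996 / 0.873 = 3.4315 km⁻¹.

3.43 km⁻¹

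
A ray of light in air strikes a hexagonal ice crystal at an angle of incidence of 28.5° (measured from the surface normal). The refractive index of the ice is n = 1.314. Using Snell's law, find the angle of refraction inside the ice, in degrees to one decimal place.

Snell: sin θ_r = sin θ_i / n = sin 28.5° / 1.314 = 0.4772 / 1.314 = 0.3631.
θ_r = arcsin(0.3631) = 21.29°.

21.3°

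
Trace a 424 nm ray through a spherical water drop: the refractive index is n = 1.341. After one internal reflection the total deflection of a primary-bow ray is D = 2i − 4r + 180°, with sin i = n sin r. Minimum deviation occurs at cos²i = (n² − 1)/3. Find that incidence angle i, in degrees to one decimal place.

58.9°

cos²i = (1.341² − 1)/3 = (1.79828 − 1)/3 = 0.26609.
cos i = 0.51584, so i = 58.946°.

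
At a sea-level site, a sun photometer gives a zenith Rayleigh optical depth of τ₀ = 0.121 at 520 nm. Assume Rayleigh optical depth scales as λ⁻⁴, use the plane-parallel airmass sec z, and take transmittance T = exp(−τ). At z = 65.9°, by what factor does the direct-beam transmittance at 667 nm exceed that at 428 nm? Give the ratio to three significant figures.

1.71

Airmass: sec 65.9° = 2.4490.
τ(667 nm) = 0.121 × (520/667)⁴ × 2.4490 = 0.121 × 0.3694 × 2.4490 = 0.1095.
τ(428 nm) = 0.121 × (520/428)⁴ × 2.4490 = 0.121 × 2.1789 × 2.4490 = 0.6457.
T(667)/T(428) = exp(τ_B − τ_A) = exp(0.5362) = 1.7095.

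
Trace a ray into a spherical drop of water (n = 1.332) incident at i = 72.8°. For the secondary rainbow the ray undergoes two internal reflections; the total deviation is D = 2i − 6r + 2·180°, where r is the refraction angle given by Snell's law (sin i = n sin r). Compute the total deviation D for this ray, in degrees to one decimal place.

230.7°

sin r = sin 72.8° / 1.332 = 0.9553/1.332 = 0.7172; r = 45.82°.
D = 2·72.8° − 6·45.82° + 2·180° = 145.60° − 274.93° + 360° = 230.67°.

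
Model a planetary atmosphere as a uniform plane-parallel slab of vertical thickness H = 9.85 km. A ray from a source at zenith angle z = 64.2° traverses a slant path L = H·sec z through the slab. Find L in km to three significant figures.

sec z = 1/cos 64.2° = 2.2976.
L = 9.85 × 2.2976 = 22.632 km.

22.6 km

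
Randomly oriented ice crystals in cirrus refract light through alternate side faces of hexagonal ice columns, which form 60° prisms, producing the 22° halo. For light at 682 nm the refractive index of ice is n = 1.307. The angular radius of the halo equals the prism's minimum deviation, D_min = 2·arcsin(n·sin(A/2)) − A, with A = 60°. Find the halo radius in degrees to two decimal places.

21.61°

n·sin(A/2) = 1.307 × sin 30° = 1.307 × 0.5000 = 0.6535.
D_min = 2·arcsin(0.6535) − 60° = 2 × 40.806° − 60° = 21.612°.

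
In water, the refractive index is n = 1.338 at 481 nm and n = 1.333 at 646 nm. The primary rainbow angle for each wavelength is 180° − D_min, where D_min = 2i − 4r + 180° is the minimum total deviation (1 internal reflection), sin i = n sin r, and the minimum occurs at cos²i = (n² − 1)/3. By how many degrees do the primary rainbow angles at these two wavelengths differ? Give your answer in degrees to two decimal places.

At 481 nm (n = 1.338): cos²i = 0.26341 → i = 59.120°, r = 39.899°, D_min = 138.643°, rainbow angle = 41.357°.
At 646 nm (n = 1.333): cos²i = 0.25896 → i = 59.410°, r = 40.225°, D_min = 137.922°, rainbow angle = 42.078°.
Angular width = |41.357° − 42.078°| = 0.722°.

0.72°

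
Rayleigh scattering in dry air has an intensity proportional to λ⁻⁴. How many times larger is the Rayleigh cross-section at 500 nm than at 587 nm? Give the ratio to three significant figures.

Rayleigh scattering ∝ λ⁻⁴, so the ratio of coefficients is the inverse fourth power of the wavelength ratio.
σ(500)/σ(587) = (587/500)⁴ = (1.1740)⁴ = 1.9.

1.90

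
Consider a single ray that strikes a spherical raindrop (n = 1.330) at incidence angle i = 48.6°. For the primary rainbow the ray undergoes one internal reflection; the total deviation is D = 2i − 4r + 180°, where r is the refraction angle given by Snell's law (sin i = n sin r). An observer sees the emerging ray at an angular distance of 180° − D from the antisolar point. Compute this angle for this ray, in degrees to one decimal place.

sin r = sin 48.6° / 1.330 = 0.7501/1.330 = 0.5640; r = 34.33°.
D = 2·48.6° − 4·34.33° + 180° = 97.20° − 137.33° + 180° = 139.87°.
Angle from antisolar point = 180° − D = 40.13°.

40.1°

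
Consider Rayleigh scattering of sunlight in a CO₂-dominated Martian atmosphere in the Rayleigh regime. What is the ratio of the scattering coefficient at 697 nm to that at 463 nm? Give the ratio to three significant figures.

Rayleigh scattering ∝ λ⁻⁴, so the ratio of coefficients is the inverse fourth power of the wavelength ratio.
σ(697)/σ(463) = (463/697)⁴ = (0.6643)⁴ = 0.1947.

0.195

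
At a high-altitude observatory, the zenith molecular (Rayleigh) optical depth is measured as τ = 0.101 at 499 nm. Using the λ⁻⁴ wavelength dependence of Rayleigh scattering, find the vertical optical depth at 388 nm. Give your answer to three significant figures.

τ(388 nm) = τ(499 nm) × (499/388)⁴ = 0.101 × (1.2861)⁴ = 0.101 × 2.7357 = 0.2763.

0.276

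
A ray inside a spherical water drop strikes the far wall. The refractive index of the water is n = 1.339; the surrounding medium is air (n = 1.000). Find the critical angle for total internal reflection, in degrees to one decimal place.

48.3°

sin θ_c = n_air / n = 1.000 / 1.339 = 0.7468.
θ_c = arcsin(0.7468) = 48.32°.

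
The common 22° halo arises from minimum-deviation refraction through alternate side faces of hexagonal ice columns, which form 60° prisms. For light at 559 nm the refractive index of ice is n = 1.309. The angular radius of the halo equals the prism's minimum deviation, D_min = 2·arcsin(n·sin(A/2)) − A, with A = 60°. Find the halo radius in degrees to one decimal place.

21.8°

n·sin(A/2) = 1.309 × sin 30° = 1.309 × 0.5000 = 0.6545.
D_min = 2·arcsin(0.6545) − 60° = 2 × 40.882° − 60° = 21.763°.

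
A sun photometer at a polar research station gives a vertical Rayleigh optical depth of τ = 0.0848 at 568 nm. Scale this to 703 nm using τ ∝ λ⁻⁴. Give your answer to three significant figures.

τ(703 nm) = τ(568 nm) × (568/703)⁴ = 0.0848 × (0.8080)⁴ = 0.0848 × 0.4262 = 0.0361.

0.0361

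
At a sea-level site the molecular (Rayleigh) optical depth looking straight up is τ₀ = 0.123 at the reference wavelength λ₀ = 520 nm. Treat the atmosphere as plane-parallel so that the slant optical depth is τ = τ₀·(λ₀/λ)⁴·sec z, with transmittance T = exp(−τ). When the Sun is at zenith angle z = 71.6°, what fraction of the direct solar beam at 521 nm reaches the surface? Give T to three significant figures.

0.679

sec 71.6° = 3.1681.
τ = 0.123 × (520/521)⁴ × 3.1681 = 0.123 × 0.9923 × 3.1681 = 0.3867.
T = exp(−0.3867) = 0.6793.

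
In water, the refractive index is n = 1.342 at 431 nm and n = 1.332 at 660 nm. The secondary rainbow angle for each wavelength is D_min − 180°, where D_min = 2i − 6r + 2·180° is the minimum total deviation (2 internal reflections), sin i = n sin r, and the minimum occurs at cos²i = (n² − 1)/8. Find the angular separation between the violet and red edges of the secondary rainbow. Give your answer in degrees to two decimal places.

2.59°

At 431 nm (n = 1.342): cos²i = 0.10012 → i = 71.554°, r = 44.981°, D_min = 233.222°, rainbow angle = 53.222°.
At 660 nm (n = 1.332): cos²i = 0.09678 → i = 71.875°, r = 45.520°, D_min = 230.628°, rainbow angle = 50.628°.
Angular width = |53.222° − 50.628°| = 2.594°.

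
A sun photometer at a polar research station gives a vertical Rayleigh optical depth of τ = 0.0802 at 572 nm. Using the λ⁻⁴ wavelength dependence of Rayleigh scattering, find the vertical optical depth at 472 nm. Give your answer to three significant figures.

τ(472 nm) = τ(572 nm) × (572/472)⁴ = 0.0802 × (1.2119)⁴ = 0.0802 × 2.1568 = 0.1730.

0.173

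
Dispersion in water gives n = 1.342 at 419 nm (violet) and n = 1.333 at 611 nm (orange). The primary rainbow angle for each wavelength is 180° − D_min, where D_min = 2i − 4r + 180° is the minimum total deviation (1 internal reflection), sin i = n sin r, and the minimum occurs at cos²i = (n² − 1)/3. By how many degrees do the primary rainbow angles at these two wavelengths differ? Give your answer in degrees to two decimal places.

At 419 nm (n = 1.342): cos²i = 0.26699 → i = 58.888°, r = 39.641°, D_min = 139.213°, rainbow angle = 40.787°.
At 611 nm (n = 1.333): cos²i = 0.25896 → i = 59.410°, r = 40.225°, D_min = 137.922°, rainbow angle = 42.078°.
Angular width = |40.787° − 42.078°| = 1.291°.

1.29°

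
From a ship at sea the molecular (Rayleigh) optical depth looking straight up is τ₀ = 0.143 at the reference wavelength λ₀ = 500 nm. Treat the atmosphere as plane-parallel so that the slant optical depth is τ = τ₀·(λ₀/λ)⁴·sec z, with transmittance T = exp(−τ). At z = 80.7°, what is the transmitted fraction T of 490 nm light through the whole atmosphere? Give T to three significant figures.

0.383

sec 80.7° = 6.1880.
τ = 0.143 × (500/490)⁴ × 6.1880 = 0.143 × 1.0842 × 6.1880 = 0.9594.
T = exp(−0.9594) = 0.3831.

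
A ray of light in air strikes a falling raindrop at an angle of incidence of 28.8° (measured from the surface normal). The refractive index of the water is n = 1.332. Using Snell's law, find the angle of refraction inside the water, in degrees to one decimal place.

21.2°

Snell: sin θ_r = sin θ_i / n = sin 28.8° / 1.332 = 0.4818 / 1.332 = 0.3617.
θ_r = arcsin(0.3617) = 21.20°.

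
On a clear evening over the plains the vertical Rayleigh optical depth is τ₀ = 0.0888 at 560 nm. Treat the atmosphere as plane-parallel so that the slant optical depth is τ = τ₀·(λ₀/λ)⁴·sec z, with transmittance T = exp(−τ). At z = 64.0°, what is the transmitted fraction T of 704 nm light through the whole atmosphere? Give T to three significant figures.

0.922

sec 64.0° = 2.2812.
τ = 0.0888 × (560/704)⁴ × 2.2812 = 0.0888 × 0.4004 × 2.2812 = 0.0811.
T = exp(−0.0811) = 0.9221.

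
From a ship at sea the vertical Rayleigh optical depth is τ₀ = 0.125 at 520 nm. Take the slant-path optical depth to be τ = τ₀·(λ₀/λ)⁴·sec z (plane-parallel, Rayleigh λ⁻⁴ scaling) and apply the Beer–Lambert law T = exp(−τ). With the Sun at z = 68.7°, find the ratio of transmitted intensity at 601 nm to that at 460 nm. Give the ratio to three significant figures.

Airmass: sec 68.7° = 2.7529.
τ(601 nm) = 0.125 × (520/601)⁴ × 2.7529 = 0.125 × 0.5604 × 2.7529 = 0.1928.
τ(460 nm) = 0.125 × (520/460)⁴ × 2.7529 = 0.125 × 1.6330 × 2.7529 = 0.5619.
T(601)/T(460) = exp(τ_B − τ_A) = exp(0.3691) = 1.4464.

1.45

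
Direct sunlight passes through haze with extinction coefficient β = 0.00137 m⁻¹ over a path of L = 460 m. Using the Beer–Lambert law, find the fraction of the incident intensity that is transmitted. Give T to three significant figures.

0.532

τ = β·L = 0.00137 × 460 = 0.6302.
T = exp(−0.6302) = 0.5325.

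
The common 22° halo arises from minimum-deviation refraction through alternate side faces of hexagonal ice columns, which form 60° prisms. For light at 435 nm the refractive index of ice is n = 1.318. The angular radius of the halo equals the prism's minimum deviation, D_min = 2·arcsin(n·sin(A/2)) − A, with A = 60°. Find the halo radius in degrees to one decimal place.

22.4°

n·sin(A/2) = 1.318 × sin 30° = 1.318 × 0.5000 = 0.6590.
D_min = 2·arcsin(0.6590) − 60° = 2 × 41.224° − 60° = 22.447°.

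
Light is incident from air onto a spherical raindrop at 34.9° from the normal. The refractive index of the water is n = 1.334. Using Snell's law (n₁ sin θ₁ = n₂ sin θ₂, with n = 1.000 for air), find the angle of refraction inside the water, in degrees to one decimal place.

25.4°

Snell: sin θ_r = sin θ_i / n = sin 34.9° / 1.334 = 0.5721 / 1.334 = 0.4289.
θ_r = arcsin(0.4289) = 25.40°.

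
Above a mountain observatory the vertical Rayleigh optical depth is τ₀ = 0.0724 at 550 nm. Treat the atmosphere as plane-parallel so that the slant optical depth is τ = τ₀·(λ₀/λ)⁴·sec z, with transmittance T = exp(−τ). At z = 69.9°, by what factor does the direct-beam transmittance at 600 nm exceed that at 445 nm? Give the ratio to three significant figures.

Airmass: sec 69.9° = 2.9099.
τ(600 nm) = 0.0724 × (550/600)⁴ × 2.9099 = 0.0724 × 0.7061 × 2.9099 = 0.1487.
τ(445 nm) = 0.0724 × (550/445)⁴ × 2.9099 = 0.0724 × 2.3335 × 2.9099 = 0.4916.
T(600)/T(445) = exp(τ_B − τ_A) = exp(0.3429) = 1.4090.

1.41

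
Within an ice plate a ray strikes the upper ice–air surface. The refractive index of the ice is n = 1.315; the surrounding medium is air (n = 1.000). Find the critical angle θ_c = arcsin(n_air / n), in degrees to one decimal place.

sin θ_c = n_air / n = 1.000 / 1.315 = 0.7605.
θ_c = arcsin(0.7605) = 49.50°.

49.5°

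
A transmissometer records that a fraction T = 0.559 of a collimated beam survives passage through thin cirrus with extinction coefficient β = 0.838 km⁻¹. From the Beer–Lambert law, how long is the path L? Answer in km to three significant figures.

0.694 km

Beer–Lambert: T = exp(−βL) ⇒ L = −ln(T)/β = −ln(0.559)/0.838 = 0.5816/0.838 = 0.694 km.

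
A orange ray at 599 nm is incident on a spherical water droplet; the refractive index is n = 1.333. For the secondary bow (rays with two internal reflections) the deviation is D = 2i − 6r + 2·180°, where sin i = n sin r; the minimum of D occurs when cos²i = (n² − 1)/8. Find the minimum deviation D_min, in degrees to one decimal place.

cos²i = (1.77689 − 1)/8 = 0.09711; i = arccos(0.31163) = 71.843°.
sin r = sin 71.843°/1.333 = 0.71283; r = 45.466°.
D_min = 2·71.843° − 6·45.466° + 360° = 230.891°.

230.9°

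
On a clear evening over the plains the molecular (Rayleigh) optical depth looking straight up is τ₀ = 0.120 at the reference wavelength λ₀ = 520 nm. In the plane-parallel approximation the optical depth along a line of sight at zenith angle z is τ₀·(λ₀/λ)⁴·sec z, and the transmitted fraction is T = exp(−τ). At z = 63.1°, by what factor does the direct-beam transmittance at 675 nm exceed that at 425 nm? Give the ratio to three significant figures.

Airmass: sec 63.1° = 2.2103.
τ(675 nm) = 0.120 × (520/675)⁴ × 2.2103 = 0.120 × 0.3522 × 2.2103 = 0.0934.
τ(425 nm) = 0.120 × (520/425)⁴ × 2.2103 = 0.120 × 2.2411 × 2.2103 = 0.5944.
T(675)/T(425) = exp(τ_B − τ_A) = exp(0.5010) = 1.6504.

1.65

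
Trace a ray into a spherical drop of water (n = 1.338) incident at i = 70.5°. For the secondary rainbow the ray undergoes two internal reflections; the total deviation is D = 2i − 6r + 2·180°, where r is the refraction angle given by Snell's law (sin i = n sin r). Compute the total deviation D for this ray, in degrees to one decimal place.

sin r = sin 70.5° / 1.338 = 0.9426/1.338 = 0.7045; r = 44.79°.
D = 2·70.5° − 6·44.79° + 2·180° = 141.00° − 268.74° + 360° = 232.26°.

232.3°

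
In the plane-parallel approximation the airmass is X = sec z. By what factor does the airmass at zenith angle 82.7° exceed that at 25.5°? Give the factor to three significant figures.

7.10

X(82.7°)/X(25.5°) = sec 82.7° / sec 25.5° = cos 25.5° / cos 82.7° = 0.9026/0.1271 = 7.1034.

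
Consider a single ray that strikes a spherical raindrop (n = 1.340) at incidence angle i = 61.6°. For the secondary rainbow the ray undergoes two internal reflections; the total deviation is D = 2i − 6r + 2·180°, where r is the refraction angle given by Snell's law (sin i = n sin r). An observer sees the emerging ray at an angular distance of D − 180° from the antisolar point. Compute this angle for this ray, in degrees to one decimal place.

sin r = sin 61.6° / 1.340 = 0.8796/1.340 = 0.6565; r = 41.03°.
D = 2·61.6° − 6·41.03° + 2·180° = 123.20° − 246.18° + 360° = 237.02°.
Angle from antisolar point = D − 180° = 57.02°.

57.0°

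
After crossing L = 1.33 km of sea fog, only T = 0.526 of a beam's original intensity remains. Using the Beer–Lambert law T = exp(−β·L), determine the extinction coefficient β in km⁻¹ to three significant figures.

Beer–Lambert: T = exp(−βL) ⇒ β = −ln(T)/L = −ln(0.526)/1.33 = 0.6425/1.33 = 0.483 km⁻¹.

0.483 km⁻¹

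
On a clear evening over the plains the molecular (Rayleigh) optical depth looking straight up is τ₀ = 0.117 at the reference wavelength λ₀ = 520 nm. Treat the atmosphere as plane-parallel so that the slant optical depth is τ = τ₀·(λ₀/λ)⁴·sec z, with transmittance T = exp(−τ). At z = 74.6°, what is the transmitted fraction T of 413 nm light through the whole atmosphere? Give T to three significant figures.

0.330

sec 74.6° = 3.7657.
τ = 0.117 × (520/413)⁴ × 3.7657 = 0.117 × 2.5131 × 3.7657 = 1.1072.
T = exp(−1.1072) = 0.3305.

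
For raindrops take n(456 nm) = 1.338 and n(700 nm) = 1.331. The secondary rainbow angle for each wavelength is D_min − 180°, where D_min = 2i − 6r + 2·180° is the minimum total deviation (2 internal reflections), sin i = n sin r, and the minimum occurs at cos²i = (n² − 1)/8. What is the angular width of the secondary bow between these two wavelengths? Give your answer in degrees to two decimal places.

At 456 nm (n = 1.338): cos²i = 0.09878 → i = 71.682°, r = 45.195°, D_min = 232.193°, rainbow angle = 52.193°.
At 700 nm (n = 1.331): cos²i = 0.09645 → i = 71.907°, r = 45.575°, D_min = 230.365°, rainbow angle = 50.365°.
Angular width = |52.193° − 50.365°| = 1.828°.

1.83°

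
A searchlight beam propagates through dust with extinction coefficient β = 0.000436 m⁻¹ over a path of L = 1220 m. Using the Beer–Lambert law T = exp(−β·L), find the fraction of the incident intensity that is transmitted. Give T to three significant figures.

τ = β·L = 0.000436 × 1220 = 0.5319.
T = exp(−0.5319) = 0.5875.

0.587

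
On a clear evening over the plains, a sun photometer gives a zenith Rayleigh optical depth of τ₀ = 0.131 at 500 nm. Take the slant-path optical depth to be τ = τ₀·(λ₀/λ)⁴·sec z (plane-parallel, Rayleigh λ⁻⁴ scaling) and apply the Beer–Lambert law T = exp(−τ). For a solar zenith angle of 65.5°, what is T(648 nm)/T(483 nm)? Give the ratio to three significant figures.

Airmass: sec 65.5° = 2.4114.
τ(648 nm) = 0.131 × (500/648)⁴ × 2.4114 = 0.131 × 0.3545 × 2.4114 = 0.1120.
τ(483 nm) = 0.131 × (500/483)⁴ × 2.4114 = 0.131 × 1.1484 × 2.4114 = 0.3628.
T(648)/T(483) = exp(τ_B − τ_A) = exp(0.2508) = 1.2851.

1.29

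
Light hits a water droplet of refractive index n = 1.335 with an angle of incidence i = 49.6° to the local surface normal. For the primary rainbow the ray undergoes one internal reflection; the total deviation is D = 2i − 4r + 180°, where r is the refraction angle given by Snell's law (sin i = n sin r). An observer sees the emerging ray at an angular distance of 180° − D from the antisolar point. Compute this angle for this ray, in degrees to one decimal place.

sin r = sin 49.6° / 1.335 = 0.7615/1.335 = 0.5704; r = 34.78°.
D = 2·49.6° − 4·34.78° + 180° = 99.20° − 139.12° + 180° = 140.08°.
Angle from antisolar point = 180° − D = 39.92°.

39.9°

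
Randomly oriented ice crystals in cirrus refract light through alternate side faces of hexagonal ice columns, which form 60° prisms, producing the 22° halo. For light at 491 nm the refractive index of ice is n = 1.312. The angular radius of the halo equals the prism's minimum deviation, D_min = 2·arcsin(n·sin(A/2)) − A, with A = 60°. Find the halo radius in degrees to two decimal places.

21.99°

n·sin(A/2) = 1.312 × sin 30° = 1.312 × 0.5000 = 0.6560.
D_min = 2·arcsin(0.6560) − 60° = 2 × 40.996° − 60° = 21.991°.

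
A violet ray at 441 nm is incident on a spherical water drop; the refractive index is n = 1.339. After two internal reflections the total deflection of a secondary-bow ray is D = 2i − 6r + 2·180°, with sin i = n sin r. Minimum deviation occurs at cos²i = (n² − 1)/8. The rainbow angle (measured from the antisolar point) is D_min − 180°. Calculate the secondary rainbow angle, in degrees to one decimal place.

52.5°

cos²i = (1.79292 − 1)/8 = 0.09912; i = arccos(0.31483) = 71.650°.
sin r = sin 71.650°/1.339 = 0.70885; r = 45.141°.
D_min = 2·71.650° − 6·45.141° + 360° = 232.451°.
Rainbow angle = D_min − 180° = 52.451°.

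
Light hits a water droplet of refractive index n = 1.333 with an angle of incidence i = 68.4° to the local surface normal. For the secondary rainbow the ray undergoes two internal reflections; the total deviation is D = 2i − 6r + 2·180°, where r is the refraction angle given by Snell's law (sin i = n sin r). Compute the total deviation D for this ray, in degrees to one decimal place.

sin r = sin 68.4° / 1.333 = 0.9298/1.333 = 0.6975; r = 44.23°.
D = 2·68.4° − 6·44.23° + 2·180° = 136.80° − 265.36° + 360° = 231.44°.

231.4°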